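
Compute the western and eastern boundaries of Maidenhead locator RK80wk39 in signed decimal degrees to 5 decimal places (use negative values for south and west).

Field R=17, K=10: +17·20° lon, +10·10° lat → SW at lon 160°, lat 10°.
Square 8, 0: +8·2° lon, +0·1° lat → SW at lon 176°, lat 10°.
Subsquare w=22, k=10: +22·0.0833333° lon, +10·0.0416667° lat → SW at lon 177.833°, lat 10.4167°.
Extended square 3, 9: +3·0.00833333° lon, +9·0.00416667° lat → SW at lon 177.858°, lat 10.4542°.
Cell spans 0.00833333° lon × 0.00416667° lat.
west 177.85833, east 177.86667.

177.85833, 177.86667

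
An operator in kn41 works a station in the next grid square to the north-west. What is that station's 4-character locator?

Longitude square 4; −1 → 3.
Latitude square 1; +1 → 2.

KN32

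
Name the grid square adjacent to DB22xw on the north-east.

DB32ax

Longitude subsquare x = 23; +1 → 24, wraps to 0 = a, carry into square.
Longitude square 2; +1 → 3.
Latitude subsquare w = 22; +1 → 23 = x.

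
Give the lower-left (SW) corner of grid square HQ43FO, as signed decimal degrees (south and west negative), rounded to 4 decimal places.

73.5833, -31.5833

Field H=7, Q=16: +7·20° lon, +16·10° lat → SW at lon -40°, lat 70°.
Square 4, 3: +4·2° lon, +3·1° lat → SW at lon -32°, lat 73°.
Subsquare f=5, o=14: +5·0.0833333° lon, +14·0.0416667° lat → SW at lon -31.5833°, lat 73.5833°.
latitude 73.5833, longitude -31.5833.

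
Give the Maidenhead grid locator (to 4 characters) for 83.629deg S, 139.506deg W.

CA06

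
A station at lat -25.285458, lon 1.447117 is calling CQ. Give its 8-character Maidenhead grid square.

JG04rr31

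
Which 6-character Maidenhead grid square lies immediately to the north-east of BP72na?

BP72ob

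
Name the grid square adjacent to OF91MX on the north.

OF92ma

Latitude subsquare x = 23; +1 → 24, wraps to 0 = a, carry into square.
Latitude square 1; +1 → 2.
The longitude characters are unchanged.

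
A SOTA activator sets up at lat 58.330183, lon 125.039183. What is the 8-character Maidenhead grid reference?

Offset from 180°W / 90°S: lon 305.03918°, lat 148.33018°.
Field (20°×10°, letters A–R): 305.03918/20 → 15 → P, 148.33018/10 → 14 → O; chars PO.
Square (2°×1°, digits 0–9): 5.03918/2 → 2, 8.33018/1 → 8; chars 28.
Subsquare (5′×2.5′, letters a–x): 1.03918/0.0833333 → 12 → m, 0.33018/0.0416667 → 7 → h; chars mh.
Extended square (30″×15″, digits 0–9): 0.03918/0.00833333 → 4, 0.03852/0.00416667 → 9; chars 49.

PO28mh49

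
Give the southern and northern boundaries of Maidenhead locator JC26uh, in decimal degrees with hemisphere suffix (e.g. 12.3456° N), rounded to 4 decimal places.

Field J=9, C=2: +9·20° lon, +2·10° lat → SW at lon 0°, lat -70°.
Square 2, 6: +2·2° lon, +6·1° lat → SW at lon 4°, lat -64°.
Subsquare u=20, h=7: +20·0.0833333° lon, +7·0.0416667° lat → SW at lon 5.66667°, lat -63.7083°.
Cell spans 0.0833333° lon × 0.0416667° lat.
south 63.7083° S, north 63.6667° S.

63.7083° S, 63.6667° S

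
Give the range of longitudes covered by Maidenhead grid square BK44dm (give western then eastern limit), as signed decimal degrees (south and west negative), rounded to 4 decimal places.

-151.7500, -151.6667

Field B=1, K=10: +1·20° lon, +10·10° lat → SW at lon -160°, lat 10°.
Square 4, 4: +4·2° lon, +4·1° lat → SW at lon -152°, lat 14°.
Subsquare d=3, m=12: +3·0.0833333° lon, +12·0.0416667° lat → SW at lon -151.75°, lat 14.5°.
Cell spans 0.0833333° lon × 0.0416667° lat.
west -151.7500, east -151.6667.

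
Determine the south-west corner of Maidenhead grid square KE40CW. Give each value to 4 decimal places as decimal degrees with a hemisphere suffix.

Field K=10, E=4: +10·20° lon, +4·10° lat → SW at lon 20°, lat -50°.
Square 4, 0: +4·2° lon, +0·1° lat → SW at lon 28°, lat -50°.
Subsquare c=2, w=22: +2·0.0833333° lon, +22·0.0416667° lat → SW at lon 28.1667°, lat -49.0833°.
latitude 49.0833° S, longitude 28.1667° E.

49.0833° S, 28.1667° E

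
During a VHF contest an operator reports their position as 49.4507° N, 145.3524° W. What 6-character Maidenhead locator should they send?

Add 180° to longitude and 90° to latitude: 34.6476, 139.4507.
Field: 34.6476/20 → 1 → B, 139.4507/10 → 13 → N; chars BN.
Square: 14.6476/2 → 7, 9.4507/1 → 9; chars 79.
Subsquare: 0.6476/0.0833333 → 7 → h, 0.4507/0.0416667 → 10 → k; chars hk.

BN79hk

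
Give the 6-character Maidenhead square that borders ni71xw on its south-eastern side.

NI81av

Longitude subsquare x = 23; +1 → 24, wraps to 0 = a, carry into square.
Longitude square 7; +1 → 8.
Latitude subsquare w = 22; −1 → 21 = v.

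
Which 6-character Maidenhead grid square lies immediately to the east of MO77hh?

MO77ih

Longitude subsquare h = 7; +1 → 8 = i.
The latitude characters are unchanged.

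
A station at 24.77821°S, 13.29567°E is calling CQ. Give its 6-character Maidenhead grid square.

JG65pf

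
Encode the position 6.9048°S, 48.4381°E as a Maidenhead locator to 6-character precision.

Add 180° to longitude and 90° to latitude: 228.4381, 83.0952.
Field: 228.4381/20 → 11 → L, 83.0952/10 → 8 → I; chars LI.
Square: 8.4381/2 → 4, 3.0952/1 → 3; chars 43.
Subsquare: 0.4381/0.0833333 → 5 → f, 0.0952/0.0416667 → 2 → c; chars fc.

LI43fc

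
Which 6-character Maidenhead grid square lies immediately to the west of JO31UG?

JO31tg

Longitude subsquare u = 20; −1 → 19 = t.
The latitude characters are unchanged.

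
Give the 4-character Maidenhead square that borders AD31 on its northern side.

AD32

Latitude square 1; +1 → 2.
The longitude characters are unchanged.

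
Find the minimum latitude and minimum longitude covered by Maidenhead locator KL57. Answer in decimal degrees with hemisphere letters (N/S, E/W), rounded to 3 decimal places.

27.000° N, 30.000° E

Field K=10, L=11: +10·20° lon, +11·10° lat → SW at lon 20°, lat 20°.
Square 5, 7: +5·2° lon, +7·1° lat → SW at lon 30°, lat 27°.
latitude 27.000° N, longitude 30.000° E.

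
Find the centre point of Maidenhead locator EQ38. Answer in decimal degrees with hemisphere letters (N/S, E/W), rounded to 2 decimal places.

78.50° N, 93.00° W

Field E=4, Q=16: +4·20° lon, +16·10° lat → SW at lon -100°, lat 70°.
Square 3, 8: +3·2° lon, +8·1° lat → SW at lon -94°, lat 78°.
Cell spans 2° lon × 1° lat. Centre is SW corner plus half of each.
latitude 78.50° N, longitude 93.00° W.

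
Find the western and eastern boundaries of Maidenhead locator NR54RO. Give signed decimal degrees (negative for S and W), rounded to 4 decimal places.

91.4167, 91.5000

Field N=13, R=17: +13·20° lon, +17·10° lat → SW at lon 80°, lat 80°.
Square 5, 4: +5·2° lon, +4·1° lat → SW at lon 90°, lat 84°.
Subsquare r=17, o=14: +17·0.0833333° lon, +14·0.0416667° lat → SW at lon 91.4167°, lat 84.5833°.
Cell spans 0.0833333° lon × 0.0416667° lat.
west 91.4167, east 91.5000.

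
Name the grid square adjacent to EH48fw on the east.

Longitude subsquare f = 5; +1 → 6 = g.
The latitude characters are unchanged.

EH48gw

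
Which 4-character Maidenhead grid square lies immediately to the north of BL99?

Latitude square 9; +1 → 10, wraps to 0, carry into field.
Latitude field L = 11; +1 → 12 = M.
The longitude characters are unchanged.

BM90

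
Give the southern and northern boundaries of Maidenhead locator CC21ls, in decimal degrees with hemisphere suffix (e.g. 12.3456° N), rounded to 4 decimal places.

68.2500° S, 68.2083° S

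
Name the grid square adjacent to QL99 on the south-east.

Longitude square 9; +1 → 10, wraps to 0, carry into field.
Longitude field Q = 16; +1 → 17 = R.
Latitude square 9; −1 → 8.

RL08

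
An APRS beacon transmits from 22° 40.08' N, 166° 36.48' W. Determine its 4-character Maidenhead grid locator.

Add 180° to longitude and 90° to latitude: 13.39, 112.67.
Field: 13.39/20 → 0 → A, 112.67/10 → 11 → L; chars AL.
Square: 13.39/2 → 6, 2.67/1 → 2; chars 62.

AL62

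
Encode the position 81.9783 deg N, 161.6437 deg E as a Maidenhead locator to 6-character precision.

RR01tx

Shift to the Maidenhead origin (180°W, 90°S): lon 341.6437, lat 171.9783.
Field: 341.6437/20 → 17 → R, 171.9783/10 → 17 → R; chars RR.
Square: 1.6437/2 → 0, 1.9783/1 → 1; chars 01.
Subsquare: 1.6437/0.0833333 → 19 → t, 0.9783/0.0416667 → 23 → x; chars tx.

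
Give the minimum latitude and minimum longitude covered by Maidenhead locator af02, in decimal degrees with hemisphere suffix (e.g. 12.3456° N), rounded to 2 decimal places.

38.00° S, 180.00° W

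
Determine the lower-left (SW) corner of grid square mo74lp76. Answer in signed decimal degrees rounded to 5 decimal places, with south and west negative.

Field M=12, O=14: +12·20° lon, +14·10° lat → SW at lon 60°, lat 50°.
Square 7, 4: +7·2° lon, +4·1° lat → SW at lon 74°, lat 54°.
Subsquare l=11, p=15: +11·0.0833333° lon, +15·0.0416667° lat → SW at lon 74.9167°, lat 54.625°.
Extended square 7, 6: +7·0.00833333° lon, +6·0.00416667° lat → SW at lon 74.975°, lat 54.65°.
latitude 54.65000, longitude 74.97500.

54.65000, 74.97500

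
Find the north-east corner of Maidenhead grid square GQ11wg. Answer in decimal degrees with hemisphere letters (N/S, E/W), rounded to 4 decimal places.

71.2917° N, 56.0833° W

Field G=6, Q=16: +6·20° lon, +16·10° lat → SW at lon -60°, lat 70°.
Square 1, 1: +1·2° lon, +1·1° lat → SW at lon -58°, lat 71°.
Subsquare w=22, g=6: +22·0.0833333° lon, +6·0.0416667° lat → SW at lon -56.1667°, lat 71.25°.
Cell spans 0.0833333° lon × 0.0416667° lat. NE corner is SW corner plus one full cell.
latitude 71.2917° N, longitude 56.0833° W.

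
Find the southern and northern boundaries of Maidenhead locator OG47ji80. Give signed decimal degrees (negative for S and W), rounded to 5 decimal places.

-22.66667, -22.66250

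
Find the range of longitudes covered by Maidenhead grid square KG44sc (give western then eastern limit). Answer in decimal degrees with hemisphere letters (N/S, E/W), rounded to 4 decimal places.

29.5000° E, 29.5833° E

Field K=10, G=6: +10·20° lon, +6·10° lat → SW at lon 20°, lat -30°.
Square 4, 4: +4·2° lon, +4·1° lat → SW at lon 28°, lat -26°.
Subsquare s=18, c=2: +18·0.0833333° lon, +2·0.0416667° lat → SW at lon 29.5°, lat -25.9167°.
Cell spans 0.0833333° lon × 0.0416667° lat.
west 29.5000° E, east 29.5833° E.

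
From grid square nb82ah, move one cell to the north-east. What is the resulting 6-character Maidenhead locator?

NB82bi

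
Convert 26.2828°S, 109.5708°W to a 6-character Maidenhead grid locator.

DG53fr

Shift to the Maidenhead origin (180°W, 90°S): lon 70.4292, lat 63.7172.
Field: 70.4292/20 → 3 → D, 63.7172/10 → 6 → G; chars DG.
Square: 10.4292/2 → 5, 3.7172/1 → 3; chars 53.
Subsquare: 0.4292/0.0833333 → 5 → f, 0.7172/0.0416667 → 17 → r; chars fr.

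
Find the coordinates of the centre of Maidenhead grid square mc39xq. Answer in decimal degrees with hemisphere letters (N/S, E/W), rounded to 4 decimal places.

60.3125° S, 67.9583° E

Field M=12, C=2: +12·20° lon, +2·10° lat → SW at lon 60°, lat -70°.
Square 3, 9: +3·2° lon, +9·1° lat → SW at lon 66°, lat -61°.
Subsquare x=23, q=16: +23·0.0833333° lon, +16·0.0416667° lat → SW at lon 67.9167°, lat -60.3333°.
Cell spans 0.0833333° lon × 0.0416667° lat. Centre is SW corner plus half of each.
latitude 60.3125° S, longitude 67.9583° E.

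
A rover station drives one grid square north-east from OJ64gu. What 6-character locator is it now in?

OJ64hv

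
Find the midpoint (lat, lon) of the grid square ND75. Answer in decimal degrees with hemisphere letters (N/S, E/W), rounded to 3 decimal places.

Field N=13, D=3: +13·20° lon, +3·10° lat → SW at lon 80°, lat -60°.
Square 7, 5: +7·2° lon, +5·1° lat → SW at lon 94°, lat -55°.
Cell spans 2° lon × 1° lat. Centre is SW corner plus half of each.
latitude 54.500° S, longitude 95.000° E.

54.500° S, 95.000° E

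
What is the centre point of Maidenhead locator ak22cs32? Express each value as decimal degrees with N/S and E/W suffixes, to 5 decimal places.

12.76042° N, 175.80417° W

Field A=0, K=10: +0·20° lon, +10·10° lat → SW at lon -180°, lat 10°.
Square 2, 2: +2·2° lon, +2·1° lat → SW at lon -176°, lat 12°.
Subsquare c=2, s=18: +2·0.0833333° lon, +18·0.0416667° lat → SW at lon -175.833°, lat 12.75°.
Extended square 3, 2: +3·0.00833333° lon, +2·0.00416667° lat → SW at lon -175.808°, lat 12.7583°.
Cell spans 0.00833333° lon × 0.00416667° lat. Centre is SW corner plus half of each.
latitude 12.76042° N, longitude 175.80417° W.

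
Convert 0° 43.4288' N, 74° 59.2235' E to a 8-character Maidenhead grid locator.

Shift to the Maidenhead origin (180°W, 90°S): lon 254.98706, lat 90.72381.
Field: lon ⌊254.98706/20⌋ = 12 → M; lat ⌊90.72381/10⌋ = 9 → J.
Square: lon ⌊14.98706/2⌋ = 7; lat ⌊0.72381/1⌋ = 0.
Subsquare: lon ⌊0.98706/0.0833333⌋ = 11 → l; lat ⌊0.72381/0.0416667⌋ = 17 → r.
Extended square: lon ⌊0.07039/0.00833333⌋ = 8; lat ⌊0.01548/0.00416667⌋ = 3.

MJ70lr83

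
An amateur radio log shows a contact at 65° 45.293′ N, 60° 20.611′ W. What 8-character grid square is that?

FP95ts81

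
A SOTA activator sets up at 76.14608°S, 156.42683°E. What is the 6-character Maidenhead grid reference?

Shift to the Maidenhead origin (180°W, 90°S): lon 336.4268, lat 13.8539.
Field (20°×10°, letters A–R): lon ⌊336.4268/20⌋ = 16 → Q; lat ⌊13.8539/10⌋ = 1 → B.
Square (2°×1°, digits 0–9): lon ⌊16.4268/2⌋ = 8; lat ⌊3.8539/1⌋ = 3.
Subsquare (5′×2.5′, letters a–x): lon ⌊0.4268/0.0833333⌋ = 5 → f; lat ⌊0.8539/0.0416667⌋ = 20 → u.

QB83fu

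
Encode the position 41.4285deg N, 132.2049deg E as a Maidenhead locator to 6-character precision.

Shift to the Maidenhead origin (180°W, 90°S): lon 312.2049, lat 131.4285.
Field: 312.2049/20 → 15 → P, 131.4285/10 → 13 → N; chars PN.
Square: 12.2049/2 → 6, 1.4285/1 → 1; chars 61.
Subsquare: 0.2049/0.0833333 → 2 → c, 0.4285/0.0416667 → 10 → k; chars ck.

PN61ck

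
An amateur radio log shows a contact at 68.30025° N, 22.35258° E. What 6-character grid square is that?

KP18eh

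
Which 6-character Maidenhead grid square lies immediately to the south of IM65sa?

IM64sx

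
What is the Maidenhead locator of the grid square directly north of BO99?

BP90

Latitude square 9; +1 → 10, wraps to 0, carry into field.
Latitude field O = 14; +1 → 15 = P.
The longitude characters are unchanged.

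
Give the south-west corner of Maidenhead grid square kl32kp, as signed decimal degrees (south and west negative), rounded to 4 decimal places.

22.6250, 26.8333

Field K=10, L=11: +10·20° lon, +11·10° lat → SW at lon 20°, lat 20°.
Square 3, 2: +3·2° lon, +2·1° lat → SW at lon 26°, lat 22°.
Subsquare k=10, p=15: +10·0.0833333° lon, +15·0.0416667° lat → SW at lon 26.8333°, lat 22.625°.
latitude 22.6250, longitude 26.8333.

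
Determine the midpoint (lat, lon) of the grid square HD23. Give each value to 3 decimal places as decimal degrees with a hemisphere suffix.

Field H=7, D=3: +7·20° lon, +3·10° lat → SW at lon -40°, lat -60°.
Square 2, 3: +2·2° lon, +3·1° lat → SW at lon -36°, lat -57°.
Cell spans 2° lon × 1° lat. Centre is SW corner plus half of each.
latitude 56.500° S, longitude 35.000° W.

56.500° S, 35.000° W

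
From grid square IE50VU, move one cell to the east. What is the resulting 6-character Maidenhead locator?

Longitude subsquare v = 21; +1 → 22 = w.
The latitude characters are unchanged.

IE50wu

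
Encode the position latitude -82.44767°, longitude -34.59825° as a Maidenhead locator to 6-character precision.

HA27qn

Add 180° to longitude and 90° to latitude: 145.4017, 7.5523.
Field: lon ⌊145.4017/20⌋ = 7 → H; lat ⌊7.5523/10⌋ = 0 → A.
Square: lon ⌊5.4017/2⌋ = 2; lat ⌊7.5523/1⌋ = 7.
Subsquare: lon ⌊1.4017/0.0833333⌋ = 16 → q; lat ⌊0.5523/0.0416667⌋ = 13 → n.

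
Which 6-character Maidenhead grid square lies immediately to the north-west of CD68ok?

CD68nl

Longitude subsquare o = 14; −1 → 13 = n.
Latitude subsquare k = 10; +1 → 11 = l.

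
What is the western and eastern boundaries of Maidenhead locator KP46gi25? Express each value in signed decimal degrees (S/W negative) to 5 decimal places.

28.51667, 28.52500

Field K=10, P=15: +10·20° lon, +15·10° lat → SW at lon 20°, lat 60°.
Square 4, 6: +4·2° lon, +6·1° lat → SW at lon 28°, lat 66°.
Subsquare g=6, i=8: +6·0.0833333° lon, +8·0.0416667° lat → SW at lon 28.5°, lat 66.3333°.
Extended square 2, 5: +2·0.00833333° lon, +5·0.00416667° lat → SW at lon 28.5167°, lat 66.3542°.
Cell spans 0.00833333° lon × 0.00416667° lat.
west 28.51667, east 28.52500.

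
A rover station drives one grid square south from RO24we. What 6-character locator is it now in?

RO24wd

Latitude subsquare e = 4; −1 → 3 = d.
The longitude characters are unchanged.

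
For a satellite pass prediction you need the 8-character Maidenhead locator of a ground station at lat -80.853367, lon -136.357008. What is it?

CA19td75

Offset from 180°W / 90°S: lon 43.64299°, lat 9.14663°.
Field (20°×10°, letters A–R): 43.64299/20 → 2 → C, 9.14663/10 → 0 → A; chars CA.
Square (2°×1°, digits 0–9): 3.64299/2 → 1, 9.14663/1 → 9; chars 19.
Subsquare (5′×2.5′, letters a–x): 1.64299/0.0833333 → 19 → t, 0.14663/0.0416667 → 3 → d; chars td.
Extended square (30″×15″, digits 0–9): 0.05966/0.00833333 → 7, 0.02163/0.00416667 → 5; chars 75.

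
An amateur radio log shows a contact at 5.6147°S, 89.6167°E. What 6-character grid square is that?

Add 180° to longitude and 90° to latitude: 269.6167, 84.3853.
Field: lon ⌊269.6167/20⌋ = 13 → N; lat ⌊84.3853/10⌋ = 8 → I.
Square: lon ⌊9.6167/2⌋ = 4; lat ⌊4.3853/1⌋ = 4.
Subsquare: lon ⌊1.6167/0.0833333⌋ = 19 → t; lat ⌊0.3853/0.0416667⌋ = 9 → j.

NI44tj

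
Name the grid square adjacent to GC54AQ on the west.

GC44xq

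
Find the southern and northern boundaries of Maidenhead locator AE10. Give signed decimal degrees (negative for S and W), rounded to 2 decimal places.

Field A=0, E=4: +0·20° lon, +4·10° lat → SW at lon -180°, lat -50°.
Square 1, 0: +1·2° lon, +0·1° lat → SW at lon -178°, lat -50°.
Cell spans 2° lon × 1° lat.
south -50.00, north -49.00.

-50.00, -49.00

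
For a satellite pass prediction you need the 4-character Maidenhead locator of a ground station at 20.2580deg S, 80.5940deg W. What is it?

Offset from 180°W / 90°S: lon 99.41°, lat 69.74°.
Field: lon ⌊99.41/20⌋ = 4 → E; lat ⌊69.74/10⌋ = 6 → G.
Square: lon ⌊19.41/2⌋ = 9; lat ⌊9.74/1⌋ = 9.

EG99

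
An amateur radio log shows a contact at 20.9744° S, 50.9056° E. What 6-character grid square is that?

Offset from 180°W / 90°S: lon 230.9056°, lat 69.0256°.
Field (20°×10°, letters A–R): 230.9056/20 → 11 → L, 69.0256/10 → 6 → G; chars LG.
Square (2°×1°, digits 0–9): 10.9056/2 → 5, 9.0256/1 → 9; chars 59.
Subsquare (5′×2.5′, letters a–x): 0.9056/0.0833333 → 10 → k, 0.0256/0.0416667 → 0 → a; chars ka.

LG59ka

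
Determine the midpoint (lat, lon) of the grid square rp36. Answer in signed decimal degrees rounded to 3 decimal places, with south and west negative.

66.500, 167.000

Field R=17, P=15: +17·20° lon, +15·10° lat → SW at lon 160°, lat 60°.
Square 3, 6: +3·2° lon, +6·1° lat → SW at lon 166°, lat 66°.
Cell spans 2° lon × 1° lat. Centre is SW corner plus half of each.
latitude 66.500, longitude 167.000.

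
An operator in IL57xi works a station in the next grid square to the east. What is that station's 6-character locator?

IL67ai

Longitude subsquare x = 23; +1 → 24, wraps to 0 = a, carry into square.
Longitude square 5; +1 → 6.
The latitude characters are unchanged.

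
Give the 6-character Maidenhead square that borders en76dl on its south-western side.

Longitude subsquare d = 3; −1 → 2 = c.
Latitude subsquare l = 11; −1 → 10 = k.

EN76ck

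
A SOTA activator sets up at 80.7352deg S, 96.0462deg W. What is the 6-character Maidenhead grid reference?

EA19xg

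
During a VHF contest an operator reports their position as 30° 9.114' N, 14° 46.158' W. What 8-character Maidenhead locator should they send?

IM20od76

Add 180° to longitude and 90° to latitude: 165.23070, 120.15190.
Field (20°×10°, letters A–R): 165.23070/20 → 8 → I, 120.15190/10 → 12 → M; chars IM.
Square (2°×1°, digits 0–9): 5.23070/2 → 2, 0.15190/1 → 0; chars 20.
Subsquare (5′×2.5′, letters a–x): 1.23070/0.0833333 → 14 → o, 0.15190/0.0416667 → 3 → d; chars od.
Extended square (30″×15″, digits 0–9): 0.06403/0.00833333 → 7, 0.02690/0.00416667 → 6; chars 76.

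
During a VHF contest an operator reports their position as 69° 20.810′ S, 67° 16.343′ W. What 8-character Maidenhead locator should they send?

FC60ip76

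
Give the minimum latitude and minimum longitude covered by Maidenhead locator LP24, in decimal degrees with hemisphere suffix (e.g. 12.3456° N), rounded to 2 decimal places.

64.00° N, 44.00° E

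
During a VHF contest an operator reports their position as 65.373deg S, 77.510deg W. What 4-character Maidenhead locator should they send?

Shift to the Maidenhead origin (180°W, 90°S): lon 102.49, lat 24.63.
Field (20°×10°, letters A–R): lon ⌊102.49/20⌋ = 5 → F; lat ⌊24.63/10⌋ = 2 → C.
Square (2°×1°, digits 0–9): lon ⌊2.49/2⌋ = 1; lat ⌊4.63/1⌋ = 4.

FC14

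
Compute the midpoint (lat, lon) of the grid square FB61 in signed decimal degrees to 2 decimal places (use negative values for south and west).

Field F=5, B=1: +5·20° lon, +1·10° lat → SW at lon -80°, lat -80°.
Square 6, 1: +6·2° lon, +1·1° lat → SW at lon -68°, lat -79°.
Cell spans 2° lon × 1° lat. Centre is SW corner plus half of each.
latitude -78.50, longitude -67.00.

-78.50, -67.00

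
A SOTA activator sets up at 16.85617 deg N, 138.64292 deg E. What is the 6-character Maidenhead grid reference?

PK96hu

Shift to the Maidenhead origin (180°W, 90°S): lon 318.6429, lat 106.8562.
Field (20°×10°, letters A–R): lon ⌊318.6429/20⌋ = 15 → P; lat ⌊106.8562/10⌋ = 10 → K.
Square (2°×1°, digits 0–9): lon ⌊18.6429/2⌋ = 9; lat ⌊6.8562/1⌋ = 6.
Subsquare (5′×2.5′, letters a–x): lon ⌊0.6429/0.0833333⌋ = 7 → h; lat ⌊0.8562/0.0416667⌋ = 20 → u.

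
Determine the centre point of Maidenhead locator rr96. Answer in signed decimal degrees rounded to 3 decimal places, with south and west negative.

Field R=17, R=17: +17·20° lon, +17·10° lat → SW at lon 160°, lat 80°.
Square 9, 6: +9·2° lon, +6·1° lat → SW at lon 178°, lat 86°.
Cell spans 2° lon × 1° lat. Centre is SW corner plus half of each.
latitude 86.500, longitude 179.000.

86.500, 179.000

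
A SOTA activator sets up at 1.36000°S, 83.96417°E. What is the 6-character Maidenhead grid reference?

NI18xp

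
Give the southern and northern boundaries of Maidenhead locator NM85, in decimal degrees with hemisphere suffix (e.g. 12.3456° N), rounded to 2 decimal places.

35.00° N, 36.00° N

Field N=13, M=12: +13·20° lon, +12·10° lat → SW at lon 80°, lat 30°.
Square 8, 5: +8·2° lon, +5·1° lat → SW at lon 96°, lat 35°.
Cell spans 2° lon × 1° lat.
south 35.00° N, north 36.00° N.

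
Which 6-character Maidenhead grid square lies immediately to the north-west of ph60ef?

PH60dg

Longitude subsquare e = 4; −1 → 3 = d.
Latitude subsquare f = 5; +1 → 6 = g.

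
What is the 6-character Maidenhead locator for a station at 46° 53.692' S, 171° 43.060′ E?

RE53uc

Add 180° to longitude and 90° to latitude: 351.7177, 43.1051.
Field: 351.7177/20 → 17 → R, 43.1051/10 → 4 → E; chars RE.
Square: 11.7177/2 → 5, 3.1051/1 → 3; chars 53.
Subsquare: 1.7177/0.0833333 → 20 → u, 0.1051/0.0416667 → 2 → c; chars uc.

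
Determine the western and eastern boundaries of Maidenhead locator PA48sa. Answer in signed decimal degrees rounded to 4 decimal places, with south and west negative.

129.5000, 129.5833

Field P=15, A=0: +15·20° lon, +0·10° lat → SW at lon 120°, lat -90°.
Square 4, 8: +4·2° lon, +8·1° lat → SW at lon 128°, lat -82°.
Subsquare s=18, a=0: +18·0.0833333° lon, +0·0.0416667° lat → SW at lon 129.5°, lat -82°.
Cell spans 0.0833333° lon × 0.0416667° lat.
west 129.5000, east 129.5833.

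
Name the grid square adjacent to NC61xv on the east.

Longitude subsquare x = 23; +1 → 24, wraps to 0 = a, carry into square.
Longitude square 6; +1 → 7.
The latitude characters are unchanged.

NC71av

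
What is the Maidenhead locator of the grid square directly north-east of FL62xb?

FL72ac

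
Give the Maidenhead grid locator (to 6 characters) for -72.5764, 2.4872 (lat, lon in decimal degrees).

JB17fk

Offset from 180°W / 90°S: lon 182.4872°, lat 17.4236°.
Field: lon ⌊182.4872/20⌋ = 9 → J; lat ⌊17.4236/10⌋ = 1 → B.
Square: lon ⌊2.4872/2⌋ = 1; lat ⌊7.4236/1⌋ = 7.
Subsquare: lon ⌊0.4872/0.0833333⌋ = 5 → f; lat ⌊0.4236/0.0416667⌋ = 10 → k.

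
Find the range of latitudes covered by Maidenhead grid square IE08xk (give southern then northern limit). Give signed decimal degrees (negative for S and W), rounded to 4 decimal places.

-41.5833, -41.5417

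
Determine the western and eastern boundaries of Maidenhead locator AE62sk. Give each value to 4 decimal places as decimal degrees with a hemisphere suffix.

166.5000° W, 166.4167° W

Field A=0, E=4: +0·20° lon, +4·10° lat → SW at lon -180°, lat -50°.
Square 6, 2: +6·2° lon, +2·1° lat → SW at lon -168°, lat -48°.
Subsquare s=18, k=10: +18·0.0833333° lon, +10·0.0416667° lat → SW at lon -166.5°, lat -47.5833°.
Cell spans 0.0833333° lon × 0.0416667° lat.
west 166.5000° W, east 166.4167° W.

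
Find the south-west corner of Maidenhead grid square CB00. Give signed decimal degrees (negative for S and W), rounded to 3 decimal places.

-80.000, -140.000

Field C=2, B=1: +2·20° lon, +1·10° lat → SW at lon -140°, lat -80°.
Square 0, 0: +0·2° lon, +0·1° lat → SW at lon -140°, lat -80°.
latitude -80.000, longitude -140.000.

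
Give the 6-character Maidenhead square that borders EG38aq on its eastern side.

Longitude subsquare a = 0; +1 → 1 = b.
The latitude characters are unchanged.

EG38bq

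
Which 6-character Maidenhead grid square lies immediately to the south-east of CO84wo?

Longitude subsquare w = 22; +1 → 23 = x.
Latitude subsquare o = 14; −1 → 13 = n.

CO84xn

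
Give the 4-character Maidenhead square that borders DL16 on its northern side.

Latitude square 6; +1 → 7.
The longitude characters are unchanged.

DL17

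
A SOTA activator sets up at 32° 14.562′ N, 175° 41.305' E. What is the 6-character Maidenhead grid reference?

Offset from 180°W / 90°S: lon 355.6884°, lat 122.2427°.
Field: lon ⌊355.6884/20⌋ = 17 → R; lat ⌊122.2427/10⌋ = 12 → M.
Square: lon ⌊15.6884/2⌋ = 7; lat ⌊2.2427/1⌋ = 2.
Subsquare: lon ⌊1.6884/0.0833333⌋ = 20 → u; lat ⌊0.2427/0.0416667⌋ = 5 → f.

RM72uf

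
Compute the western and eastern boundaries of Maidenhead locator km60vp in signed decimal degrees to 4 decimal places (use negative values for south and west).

33.7500, 33.8333

Field K=10, M=12: +10·20° lon, +12·10° lat → SW at lon 20°, lat 30°.
Square 6, 0: +6·2° lon, +0·1° lat → SW at lon 32°, lat 30°.
Subsquare v=21, p=15: +21·0.0833333° lon, +15·0.0416667° lat → SW at lon 33.75°, lat 30.625°.
Cell spans 0.0833333° lon × 0.0416667° lat.
west 33.7500, east 33.8333.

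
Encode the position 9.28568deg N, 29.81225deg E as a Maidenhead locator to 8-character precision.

Offset from 180°W / 90°S: lon 209.81225°, lat 99.28568°.
Field: 209.81225/20 → 10 → K, 99.28568/10 → 9 → J; chars KJ.
Square: 9.81225/2 → 4, 9.28568/1 → 9; chars 49.
Subsquare: 1.81225/0.0833333 → 21 → v, 0.28568/0.0416667 → 6 → g; chars vg.
Extended square: 0.06225/0.00833333 → 7, 0.03568/0.00416667 → 8; chars 78.

KJ49vg78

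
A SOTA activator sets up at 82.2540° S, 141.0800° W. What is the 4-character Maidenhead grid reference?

BA97

Offset from 180°W / 90°S: lon 38.92°, lat 7.75°.
Field: 38.92/20 → 1 → B, 7.75/10 → 0 → A; chars BA.
Square: 18.92/2 → 9, 7.75/1 → 7; chars 97.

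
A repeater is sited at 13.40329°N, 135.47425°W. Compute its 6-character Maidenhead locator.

CK23gj

Add 180° to longitude and 90° to latitude: 44.5257, 103.4033.
Field: 44.5257/20 → 2 → C, 103.4033/10 → 10 → K; chars CK.
Square: 4.5257/2 → 2, 3.4033/1 → 3; chars 23.
Subsquare: 0.5257/0.0833333 → 6 → g, 0.4033/0.0416667 → 9 → j; chars gj.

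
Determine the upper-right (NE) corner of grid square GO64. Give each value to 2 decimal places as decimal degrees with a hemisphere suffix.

Field G=6, O=14: +6·20° lon, +14·10° lat → SW at lon -60°, lat 50°.
Square 6, 4: +6·2° lon, +4·1° lat → SW at lon -48°, lat 54°.
Cell spans 2° lon × 1° lat. NE corner is SW corner plus one full cell.
latitude 55.00° N, longitude 46.00° W.

55.00° N, 46.00° W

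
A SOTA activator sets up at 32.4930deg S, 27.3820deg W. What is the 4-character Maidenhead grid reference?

HF67

Add 180° to longitude and 90° to latitude: 152.62, 57.51.
Field: lon ⌊152.62/20⌋ = 7 → H; lat ⌊57.51/10⌋ = 5 → F.
Square: lon ⌊12.62/2⌋ = 6; lat ⌊7.51/1⌋ = 7.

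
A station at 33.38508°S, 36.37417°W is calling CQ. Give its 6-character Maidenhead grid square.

HF16to

Offset from 180°W / 90°S: lon 143.6258°, lat 56.6149°.
Field: lon ⌊143.6258/20⌋ = 7 → H; lat ⌊56.6149/10⌋ = 5 → F.
Square: lon ⌊3.6258/2⌋ = 1; lat ⌊6.6149/1⌋ = 6.
Subsquare: lon ⌊1.6258/0.0833333⌋ = 19 → t; lat ⌊0.6149/0.0416667⌋ = 14 → o.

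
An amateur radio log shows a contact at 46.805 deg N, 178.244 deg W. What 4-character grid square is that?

Shift to the Maidenhead origin (180°W, 90°S): lon 1.76, lat 136.81.
Field: lon ⌊1.76/20⌋ = 0 → A; lat ⌊136.81/10⌋ = 13 → N.
Square: lon ⌊1.76/2⌋ = 0; lat ⌊6.81/1⌋ = 6.

AN06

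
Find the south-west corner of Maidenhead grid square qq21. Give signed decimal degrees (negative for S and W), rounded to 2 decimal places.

71.00, 144.00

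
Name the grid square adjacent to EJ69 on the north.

EK60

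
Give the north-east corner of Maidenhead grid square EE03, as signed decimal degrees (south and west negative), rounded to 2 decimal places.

Field E=4, E=4: +4·20° lon, +4·10° lat → SW at lon -100°, lat -50°.
Square 0, 3: +0·2° lon, +3·1° lat → SW at lon -100°, lat -47°.
Cell spans 2° lon × 1° lat. NE corner is SW corner plus one full cell.
latitude -46.00, longitude -98.00.

-46.00, -98.00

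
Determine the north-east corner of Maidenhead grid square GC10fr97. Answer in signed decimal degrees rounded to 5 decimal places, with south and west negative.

Field G=6, C=2: +6·20° lon, +2·10° lat → SW at lon -60°, lat -70°.
Square 1, 0: +1·2° lon, +0·1° lat → SW at lon -58°, lat -70°.
Subsquare f=5, r=17: +5·0.0833333° lon, +17·0.0416667° lat → SW at lon -57.5833°, lat -69.2917°.
Extended square 9, 7: +9·0.00833333° lon, +7·0.00416667° lat → SW at lon -57.5083°, lat -69.2625°.
Cell spans 0.00833333° lon × 0.00416667° lat. NE corner is SW corner plus one full cell.
latitude -69.25833, longitude -57.50000.

-69.25833, -57.50000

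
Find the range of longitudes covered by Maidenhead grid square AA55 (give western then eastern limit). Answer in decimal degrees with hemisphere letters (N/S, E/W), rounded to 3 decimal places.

Field A=0, A=0: +0·20° lon, +0·10° lat → SW at lon -180°, lat -90°.
Square 5, 5: +5·2° lon, +5·1° lat → SW at lon -170°, lat -85°.
Cell spans 2° lon × 1° lat.
west 170.000° W, east 168.000° W.

170.000° W, 168.000° W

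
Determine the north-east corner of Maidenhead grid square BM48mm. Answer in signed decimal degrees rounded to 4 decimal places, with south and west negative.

Field B=1, M=12: +1·20° lon, +12·10° lat → SW at lon -160°, lat 30°.
Square 4, 8: +4·2° lon, +8·1° lat → SW at lon -152°, lat 38°.
Subsquare m=12, m=12: +12·0.0833333° lon, +12·0.0416667° lat → SW at lon -151°, lat 38.5°.
Cell spans 0.0833333° lon × 0.0416667° lat. NE corner is SW corner plus one full cell.
latitude 38.5417, longitude -150.9167.

38.5417, -150.9167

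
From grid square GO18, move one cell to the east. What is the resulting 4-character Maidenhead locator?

Longitude square 1; +1 → 2.
The latitude characters are unchanged.

GO28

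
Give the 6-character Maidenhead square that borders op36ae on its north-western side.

Longitude subsquare a = 0; −1 → -1, wraps to 23 = x, carry into square.
Longitude square 3; −1 → 2.
Latitude subsquare e = 4; +1 → 5 = f.

OP26xf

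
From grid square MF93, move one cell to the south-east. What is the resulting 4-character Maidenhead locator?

NF02

Longitude square 9; +1 → 10, wraps to 0, carry into field.
Longitude field M = 12; +1 → 13 = N.
Latitude square 3; −1 → 2.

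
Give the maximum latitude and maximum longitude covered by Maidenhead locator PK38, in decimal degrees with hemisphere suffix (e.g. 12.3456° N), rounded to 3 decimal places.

19.000° N, 128.000° E

Field P=15, K=10: +15·20° lon, +10·10° lat → SW at lon 120°, lat 10°.
Square 3, 8: +3·2° lon, +8·1° lat → SW at lon 126°, lat 18°.
Cell spans 2° lon × 1° lat. NE corner is SW corner plus one full cell.
latitude 19.000° N, longitude 128.000° E.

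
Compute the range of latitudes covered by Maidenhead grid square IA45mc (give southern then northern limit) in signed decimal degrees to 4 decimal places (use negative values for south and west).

-84.9167, -84.8750

Field I=8, A=0: +8·20° lon, +0·10° lat → SW at lon -20°, lat -90°.
Square 4, 5: +4·2° lon, +5·1° lat → SW at lon -12°, lat -85°.
Subsquare m=12, c=2: +12·0.0833333° lon, +2·0.0416667° lat → SW at lon -11°, lat -84.9167°.
Cell spans 0.0833333° lon × 0.0416667° lat.
south -84.9167, north -84.8750.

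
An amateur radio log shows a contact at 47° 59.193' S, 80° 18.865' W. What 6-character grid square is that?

Offset from 180°W / 90°S: lon 99.6856°, lat 42.0134°.
Field: lon ⌊99.6856/20⌋ = 4 → E; lat ⌊42.0134/10⌋ = 4 → E.
Square: lon ⌊19.6856/2⌋ = 9; lat ⌊2.0134/1⌋ = 2.
Subsquare: lon ⌊1.6856/0.0833333⌋ = 20 → u; lat ⌊0.0134/0.0416667⌋ = 0 → a.

EE92ua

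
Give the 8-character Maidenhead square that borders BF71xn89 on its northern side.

BF71xo80

Latitude extended square 9; +1 → 10, wraps to 0, carry into subsquare.
Latitude subsquare n = 13; +1 → 14 = o.
The longitude characters are unchanged.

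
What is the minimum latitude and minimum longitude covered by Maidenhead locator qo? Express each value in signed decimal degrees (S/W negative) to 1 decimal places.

50.0, 140.0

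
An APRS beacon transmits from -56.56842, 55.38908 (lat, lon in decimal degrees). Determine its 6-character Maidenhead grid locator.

LD73qk

Shift to the Maidenhead origin (180°W, 90°S): lon 235.3891, lat 33.4316.
Field: lon ⌊235.3891/20⌋ = 11 → L; lat ⌊33.4316/10⌋ = 3 → D.
Square: lon ⌊15.3891/2⌋ = 7; lat ⌊3.4316/1⌋ = 3.
Subsquare: lon ⌊1.3891/0.0833333⌋ = 16 → q; lat ⌊0.4316/0.0416667⌋ = 10 → k.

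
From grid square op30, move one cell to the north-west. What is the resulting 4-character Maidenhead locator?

OP21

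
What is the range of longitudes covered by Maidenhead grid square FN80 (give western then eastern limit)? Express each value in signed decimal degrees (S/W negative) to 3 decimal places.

-64.000, -62.000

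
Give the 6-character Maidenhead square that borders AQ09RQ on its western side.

AQ09qq

Longitude subsquare r = 17; −1 → 16 = q.
The latitude characters are unchanged.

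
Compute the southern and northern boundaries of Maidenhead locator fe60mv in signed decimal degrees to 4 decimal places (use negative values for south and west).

Field F=5, E=4: +5·20° lon, +4·10° lat → SW at lon -80°, lat -50°.
Square 6, 0: +6·2° lon, +0·1° lat → SW at lon -68°, lat -50°.
Subsquare m=12, v=21: +12·0.0833333° lon, +21·0.0416667° lat → SW at lon -67°, lat -49.125°.
Cell spans 0.0833333° lon × 0.0416667° lat.
south -49.1250, north -49.0833.

-49.1250, -49.0833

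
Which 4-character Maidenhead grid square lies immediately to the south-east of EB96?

Longitude square 9; +1 → 10, wraps to 0, carry into field.
Longitude field E = 4; +1 → 5 = F.
Latitude square 6; −1 → 5.

FB05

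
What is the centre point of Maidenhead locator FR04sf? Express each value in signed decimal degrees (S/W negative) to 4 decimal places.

84.2292, -78.4583

Field F=5, R=17: +5·20° lon, +17·10° lat → SW at lon -80°, lat 80°.
Square 0, 4: +0·2° lon, +4·1° lat → SW at lon -80°, lat 84°.
Subsquare s=18, f=5: +18·0.0833333° lon, +5·0.0416667° lat → SW at lon -78.5°, lat 84.2083°.
Cell spans 0.0833333° lon × 0.0416667° lat. Centre is SW corner plus half of each.
latitude 84.2292, longitude -78.4583.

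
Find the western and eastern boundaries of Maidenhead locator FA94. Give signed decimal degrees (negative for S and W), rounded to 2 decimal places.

-62.00, -60.00

Field F=5, A=0: +5·20° lon, +0·10° lat → SW at lon -80°, lat -90°.
Square 9, 4: +9·2° lon, +4·1° lat → SW at lon -62°, lat -86°.
Cell spans 2° lon × 1° lat.
west -62.00, east -60.00.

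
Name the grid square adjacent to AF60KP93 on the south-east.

AF60lp02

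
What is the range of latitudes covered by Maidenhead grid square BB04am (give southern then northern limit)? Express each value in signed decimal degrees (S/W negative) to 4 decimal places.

-75.5000, -75.4583

Field B=1, B=1: +1·20° lon, +1·10° lat → SW at lon -160°, lat -80°.
Square 0, 4: +0·2° lon, +4·1° lat → SW at lon -160°, lat -76°.
Subsquare a=0, m=12: +0·0.0833333° lon, +12·0.0416667° lat → SW at lon -160°, lat -75.5°.
Cell spans 0.0833333° lon × 0.0416667° lat.
south -75.5000, north -75.4583.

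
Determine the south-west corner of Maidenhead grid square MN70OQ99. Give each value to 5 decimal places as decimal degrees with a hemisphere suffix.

40.70417° N, 75.24167° E

Field M=12, N=13: +12·20° lon, +13·10° lat → SW at lon 60°, lat 40°.
Square 7, 0: +7·2° lon, +0·1° lat → SW at lon 74°, lat 40°.
Subsquare o=14, q=16: +14·0.0833333° lon, +16·0.0416667° lat → SW at lon 75.1667°, lat 40.6667°.
Extended square 9, 9: +9·0.00833333° lon, +9·0.00416667° lat → SW at lon 75.2417°, lat 40.7042°.
latitude 40.70417° N, longitude 75.24167° E.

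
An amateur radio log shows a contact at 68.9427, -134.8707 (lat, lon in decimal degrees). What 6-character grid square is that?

CP28nw

Offset from 180°W / 90°S: lon 45.1293°, lat 158.9427°.
Field: 45.1293/20 → 2 → C, 158.9427/10 → 15 → P; chars CP.
Square: 5.1293/2 → 2, 8.9427/1 → 8; chars 28.
Subsquare: 1.1293/0.0833333 → 13 → n, 0.9427/0.0416667 → 22 → w; chars nw.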